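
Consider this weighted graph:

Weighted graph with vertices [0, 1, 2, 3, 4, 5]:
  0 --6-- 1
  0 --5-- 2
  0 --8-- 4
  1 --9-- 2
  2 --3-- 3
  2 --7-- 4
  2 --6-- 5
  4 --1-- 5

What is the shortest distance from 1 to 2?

Using Dijkstra's algorithm from vertex 1:
Shortest path: 1 -> 2
Total weight: 9 = 9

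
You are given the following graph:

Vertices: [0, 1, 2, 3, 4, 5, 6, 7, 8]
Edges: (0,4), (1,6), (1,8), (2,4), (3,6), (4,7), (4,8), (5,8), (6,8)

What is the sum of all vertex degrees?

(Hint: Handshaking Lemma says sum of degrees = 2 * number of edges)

Count edges: 9 edges.
By Handshaking Lemma: sum of degrees = 2 * 9 = 18.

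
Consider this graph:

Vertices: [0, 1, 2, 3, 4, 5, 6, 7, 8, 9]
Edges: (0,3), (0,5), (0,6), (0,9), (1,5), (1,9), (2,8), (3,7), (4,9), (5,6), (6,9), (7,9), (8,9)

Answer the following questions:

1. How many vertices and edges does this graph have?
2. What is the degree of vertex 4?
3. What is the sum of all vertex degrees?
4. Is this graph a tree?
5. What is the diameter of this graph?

Count: 10 vertices, 13 edges.
Vertex 4 has neighbors [9], degree = 1.
Handshaking lemma: 2 * 13 = 26.
A tree on 10 vertices has 9 edges. This graph has 13 edges (4 extra). Not a tree.
Diameter (longest shortest path) = 4.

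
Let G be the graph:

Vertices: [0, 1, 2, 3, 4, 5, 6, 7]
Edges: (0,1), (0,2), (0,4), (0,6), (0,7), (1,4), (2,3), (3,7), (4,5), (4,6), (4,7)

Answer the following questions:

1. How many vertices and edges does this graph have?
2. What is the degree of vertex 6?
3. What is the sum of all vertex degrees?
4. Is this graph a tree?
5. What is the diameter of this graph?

Count: 8 vertices, 11 edges.
Vertex 6 has neighbors [0, 4], degree = 2.
Handshaking lemma: 2 * 11 = 22.
A tree on 8 vertices has 7 edges. This graph has 11 edges (4 extra). Not a tree.
Diameter (longest shortest path) = 3.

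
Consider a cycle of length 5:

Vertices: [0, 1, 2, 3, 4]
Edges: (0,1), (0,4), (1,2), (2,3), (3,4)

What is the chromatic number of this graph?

This is an odd cycle (C_5). Odd cycles are not bipartite (any 2-coloring forces two adjacent vertices to match), and 3 colors suffice.
Chromatic number = 3.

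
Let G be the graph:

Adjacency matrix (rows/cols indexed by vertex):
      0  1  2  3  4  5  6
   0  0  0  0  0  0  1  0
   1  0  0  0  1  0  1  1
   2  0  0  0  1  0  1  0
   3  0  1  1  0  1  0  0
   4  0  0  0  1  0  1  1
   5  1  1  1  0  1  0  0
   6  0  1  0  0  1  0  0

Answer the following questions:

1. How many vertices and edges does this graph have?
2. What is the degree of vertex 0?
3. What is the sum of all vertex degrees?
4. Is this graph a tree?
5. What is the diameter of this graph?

Count: 7 vertices, 9 edges.
Vertex 0 has neighbors [5], degree = 1.
Handshaking lemma: 2 * 9 = 18.
A tree on 7 vertices has 6 edges. This graph has 9 edges (3 extra). Not a tree.
Diameter (longest shortest path) = 3.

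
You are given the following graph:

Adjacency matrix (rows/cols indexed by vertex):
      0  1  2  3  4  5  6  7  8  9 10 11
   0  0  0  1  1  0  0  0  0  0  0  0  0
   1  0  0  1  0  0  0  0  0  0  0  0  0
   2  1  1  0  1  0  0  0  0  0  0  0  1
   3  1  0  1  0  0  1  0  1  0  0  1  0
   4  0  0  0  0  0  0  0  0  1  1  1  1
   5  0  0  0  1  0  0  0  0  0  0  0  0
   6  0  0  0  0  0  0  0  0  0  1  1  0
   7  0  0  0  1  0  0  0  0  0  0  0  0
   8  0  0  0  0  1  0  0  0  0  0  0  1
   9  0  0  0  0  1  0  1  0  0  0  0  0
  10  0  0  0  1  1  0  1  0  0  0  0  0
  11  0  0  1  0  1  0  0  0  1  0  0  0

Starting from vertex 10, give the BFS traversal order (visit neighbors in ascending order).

BFS from vertex 10 (neighbors processed in ascending order):
Visit order: 10, 3, 4, 6, 0, 2, 5, 7, 8, 9, 11, 1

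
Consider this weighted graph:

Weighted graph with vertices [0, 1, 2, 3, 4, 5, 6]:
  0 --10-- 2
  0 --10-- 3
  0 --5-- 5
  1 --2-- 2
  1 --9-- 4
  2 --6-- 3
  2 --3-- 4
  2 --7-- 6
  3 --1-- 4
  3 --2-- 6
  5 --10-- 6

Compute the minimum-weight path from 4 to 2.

Using Dijkstra's algorithm from vertex 4:
Shortest path: 4 -> 2
Total weight: 3 = 3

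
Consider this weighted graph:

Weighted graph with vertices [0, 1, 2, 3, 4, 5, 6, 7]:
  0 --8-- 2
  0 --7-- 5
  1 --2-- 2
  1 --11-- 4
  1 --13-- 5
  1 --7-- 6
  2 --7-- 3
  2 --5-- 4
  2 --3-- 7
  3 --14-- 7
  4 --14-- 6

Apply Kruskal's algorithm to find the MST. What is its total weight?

Applying Kruskal's algorithm (sort edges by weight, add if no cycle):
  Add (1,2) w=2
  Add (2,7) w=3
  Add (2,4) w=5
  Add (0,5) w=7
  Add (1,6) w=7
  Add (2,3) w=7
  Add (0,2) w=8
  Skip (1,4) w=11 (creates cycle)
  Skip (1,5) w=13 (creates cycle)
  Skip (3,7) w=14 (creates cycle)
  Skip (4,6) w=14 (creates cycle)
MST weight = 39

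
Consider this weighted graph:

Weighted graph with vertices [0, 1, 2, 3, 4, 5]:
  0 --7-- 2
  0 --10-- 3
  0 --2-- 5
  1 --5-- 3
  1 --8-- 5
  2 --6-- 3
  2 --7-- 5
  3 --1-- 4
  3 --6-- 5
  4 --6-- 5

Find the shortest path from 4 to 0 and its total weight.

Using Dijkstra's algorithm from vertex 4:
Shortest path: 4 -> 5 -> 0
Total weight: 6 + 2 = 8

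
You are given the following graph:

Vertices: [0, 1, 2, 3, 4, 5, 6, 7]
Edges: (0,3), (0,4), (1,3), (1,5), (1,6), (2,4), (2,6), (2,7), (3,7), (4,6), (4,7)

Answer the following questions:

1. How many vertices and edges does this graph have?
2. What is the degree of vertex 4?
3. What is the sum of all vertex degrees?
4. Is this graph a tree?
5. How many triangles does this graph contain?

Count: 8 vertices, 11 edges.
Vertex 4 has neighbors [0, 2, 6, 7], degree = 4.
Handshaking lemma: 2 * 11 = 22.
A tree on 8 vertices has 7 edges. This graph has 11 edges (4 extra). Not a tree.
Number of triangles = 2.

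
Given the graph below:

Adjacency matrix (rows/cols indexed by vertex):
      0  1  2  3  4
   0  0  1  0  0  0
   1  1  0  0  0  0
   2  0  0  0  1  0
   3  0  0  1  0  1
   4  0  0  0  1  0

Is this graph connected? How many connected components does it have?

Checking connectivity: the graph has 2 connected component(s).
Components: [[0, 1], [2, 3, 4]]. The graph is NOT connected.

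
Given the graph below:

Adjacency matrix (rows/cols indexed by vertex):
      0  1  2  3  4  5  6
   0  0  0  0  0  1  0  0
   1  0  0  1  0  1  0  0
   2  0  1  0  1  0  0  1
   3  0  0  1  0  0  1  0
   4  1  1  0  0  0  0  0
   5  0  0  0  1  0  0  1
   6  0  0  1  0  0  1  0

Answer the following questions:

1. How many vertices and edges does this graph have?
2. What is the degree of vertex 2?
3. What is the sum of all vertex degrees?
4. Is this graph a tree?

Count: 7 vertices, 7 edges.
Vertex 2 has neighbors [1, 3, 6], degree = 3.
Handshaking lemma: 2 * 7 = 14.
A tree on 7 vertices has 6 edges. This graph has 7 edges (1 extra). Not a tree.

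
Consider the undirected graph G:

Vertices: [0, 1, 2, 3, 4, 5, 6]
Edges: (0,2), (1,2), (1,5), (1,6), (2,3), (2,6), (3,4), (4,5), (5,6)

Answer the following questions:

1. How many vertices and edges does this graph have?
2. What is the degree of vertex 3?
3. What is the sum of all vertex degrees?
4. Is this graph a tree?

Count: 7 vertices, 9 edges.
Vertex 3 has neighbors [2, 4], degree = 2.
Handshaking lemma: 2 * 9 = 18.
A tree on 7 vertices has 6 edges. This graph has 9 edges (3 extra). Not a tree.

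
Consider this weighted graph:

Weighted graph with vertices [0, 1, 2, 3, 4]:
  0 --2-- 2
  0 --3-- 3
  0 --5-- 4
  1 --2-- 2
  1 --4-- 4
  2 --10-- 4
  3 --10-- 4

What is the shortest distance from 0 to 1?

Using Dijkstra's algorithm from vertex 0:
Shortest path: 0 -> 2 -> 1
Total weight: 2 + 2 = 4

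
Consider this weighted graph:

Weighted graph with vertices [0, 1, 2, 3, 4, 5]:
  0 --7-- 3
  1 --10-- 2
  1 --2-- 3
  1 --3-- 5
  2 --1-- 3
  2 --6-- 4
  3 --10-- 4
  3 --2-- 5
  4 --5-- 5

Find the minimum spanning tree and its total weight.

Applying Kruskal's algorithm (sort edges by weight, add if no cycle):
  Add (2,3) w=1
  Add (1,3) w=2
  Add (3,5) w=2
  Skip (1,5) w=3 (creates cycle)
  Add (4,5) w=5
  Skip (2,4) w=6 (creates cycle)
  Add (0,3) w=7
  Skip (1,2) w=10 (creates cycle)
  Skip (3,4) w=10 (creates cycle)
MST weight = 17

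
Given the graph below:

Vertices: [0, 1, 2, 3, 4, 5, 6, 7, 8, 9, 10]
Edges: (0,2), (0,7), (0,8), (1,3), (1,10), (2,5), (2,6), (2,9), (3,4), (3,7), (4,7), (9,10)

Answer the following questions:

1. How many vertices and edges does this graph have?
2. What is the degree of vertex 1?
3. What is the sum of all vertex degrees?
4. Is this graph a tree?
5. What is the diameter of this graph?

Count: 11 vertices, 12 edges.
Vertex 1 has neighbors [3, 10], degree = 2.
Handshaking lemma: 2 * 12 = 24.
A tree on 11 vertices has 10 edges. This graph has 12 edges (2 extra). Not a tree.
Diameter (longest shortest path) = 4.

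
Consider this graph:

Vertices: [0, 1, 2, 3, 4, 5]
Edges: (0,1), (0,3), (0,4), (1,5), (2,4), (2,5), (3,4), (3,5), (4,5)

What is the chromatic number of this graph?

The graph has a maximum clique of size 3 (lower bound on chromatic number).
A valid 3-coloring: {0: 1, 1: 0, 2: 2, 3: 2, 4: 0, 5: 1}.
Chromatic number = 3.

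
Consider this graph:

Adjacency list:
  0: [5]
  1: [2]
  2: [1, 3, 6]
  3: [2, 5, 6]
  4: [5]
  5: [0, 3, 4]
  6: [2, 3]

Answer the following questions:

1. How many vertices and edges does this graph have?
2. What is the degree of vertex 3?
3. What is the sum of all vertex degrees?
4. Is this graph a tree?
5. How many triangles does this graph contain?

Count: 7 vertices, 7 edges.
Vertex 3 has neighbors [2, 5, 6], degree = 3.
Handshaking lemma: 2 * 7 = 14.
A tree on 7 vertices has 6 edges. This graph has 7 edges (1 extra). Not a tree.
Number of triangles = 1.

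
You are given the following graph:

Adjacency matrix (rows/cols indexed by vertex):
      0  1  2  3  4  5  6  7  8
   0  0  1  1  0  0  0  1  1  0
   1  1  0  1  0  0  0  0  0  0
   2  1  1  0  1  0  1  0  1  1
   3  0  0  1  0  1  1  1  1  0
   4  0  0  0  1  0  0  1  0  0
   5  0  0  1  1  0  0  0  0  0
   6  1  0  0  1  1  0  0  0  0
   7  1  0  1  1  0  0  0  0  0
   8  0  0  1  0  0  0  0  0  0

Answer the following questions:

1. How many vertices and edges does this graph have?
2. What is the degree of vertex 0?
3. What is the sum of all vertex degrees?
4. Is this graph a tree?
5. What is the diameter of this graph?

Count: 9 vertices, 14 edges.
Vertex 0 has neighbors [1, 2, 6, 7], degree = 4.
Handshaking lemma: 2 * 14 = 28.
A tree on 9 vertices has 8 edges. This graph has 14 edges (6 extra). Not a tree.
Diameter (longest shortest path) = 3.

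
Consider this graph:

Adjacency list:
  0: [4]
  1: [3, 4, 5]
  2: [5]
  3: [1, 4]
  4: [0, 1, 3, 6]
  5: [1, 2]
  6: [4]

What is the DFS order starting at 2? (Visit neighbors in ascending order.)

DFS from vertex 2 (neighbors processed in ascending order):
Visit order: 2, 5, 1, 3, 4, 0, 6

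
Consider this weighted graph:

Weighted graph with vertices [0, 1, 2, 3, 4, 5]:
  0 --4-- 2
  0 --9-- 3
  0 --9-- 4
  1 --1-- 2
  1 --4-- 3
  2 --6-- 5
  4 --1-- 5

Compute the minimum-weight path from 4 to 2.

Using Dijkstra's algorithm from vertex 4:
Shortest path: 4 -> 5 -> 2
Total weight: 1 + 6 = 7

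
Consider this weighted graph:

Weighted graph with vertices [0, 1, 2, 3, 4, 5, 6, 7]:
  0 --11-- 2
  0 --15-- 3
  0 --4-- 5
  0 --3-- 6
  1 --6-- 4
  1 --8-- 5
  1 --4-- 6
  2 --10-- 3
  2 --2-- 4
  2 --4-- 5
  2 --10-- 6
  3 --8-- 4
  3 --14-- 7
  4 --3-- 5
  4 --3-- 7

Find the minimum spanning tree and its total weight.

Applying Kruskal's algorithm (sort edges by weight, add if no cycle):
  Add (2,4) w=2
  Add (0,6) w=3
  Add (4,7) w=3
  Add (4,5) w=3
  Add (0,5) w=4
  Add (1,6) w=4
  Skip (2,5) w=4 (creates cycle)
  Skip (1,4) w=6 (creates cycle)
  Skip (1,5) w=8 (creates cycle)
  Add (3,4) w=8
  Skip (2,3) w=10 (creates cycle)
  Skip (2,6) w=10 (creates cycle)
  Skip (0,2) w=11 (creates cycle)
  Skip (3,7) w=14 (creates cycle)
  Skip (0,3) w=15 (creates cycle)
MST weight = 27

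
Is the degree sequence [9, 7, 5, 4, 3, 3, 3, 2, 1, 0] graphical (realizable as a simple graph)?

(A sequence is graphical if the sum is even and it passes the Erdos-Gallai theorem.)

Sum of degrees = 37. Sum is odd, so the sequence is NOT graphical.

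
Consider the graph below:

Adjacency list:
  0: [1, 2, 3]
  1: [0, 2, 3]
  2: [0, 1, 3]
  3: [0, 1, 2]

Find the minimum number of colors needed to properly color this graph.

The graph has a maximum clique of size 4 (lower bound on chromatic number).
A valid 4-coloring: {0: 0, 1: 1, 2: 2, 3: 3}.
Chromatic number = 4.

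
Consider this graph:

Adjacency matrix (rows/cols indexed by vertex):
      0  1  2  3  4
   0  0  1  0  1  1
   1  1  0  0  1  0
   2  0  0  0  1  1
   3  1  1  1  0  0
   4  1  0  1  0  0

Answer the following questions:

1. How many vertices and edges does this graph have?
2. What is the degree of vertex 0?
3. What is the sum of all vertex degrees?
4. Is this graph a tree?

Count: 5 vertices, 6 edges.
Vertex 0 has neighbors [1, 3, 4], degree = 3.
Handshaking lemma: 2 * 6 = 12.
A tree on 5 vertices has 4 edges. This graph has 6 edges (2 extra). Not a tree.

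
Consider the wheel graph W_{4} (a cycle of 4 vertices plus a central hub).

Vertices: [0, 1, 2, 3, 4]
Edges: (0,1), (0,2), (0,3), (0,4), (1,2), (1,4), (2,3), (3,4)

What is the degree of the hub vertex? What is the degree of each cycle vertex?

The hub connects to all 4 cycle vertices, so deg(hub) = 4.
Each cycle vertex connects to 2 neighbors on the cycle plus the hub, so deg(cycle vertex) = 3.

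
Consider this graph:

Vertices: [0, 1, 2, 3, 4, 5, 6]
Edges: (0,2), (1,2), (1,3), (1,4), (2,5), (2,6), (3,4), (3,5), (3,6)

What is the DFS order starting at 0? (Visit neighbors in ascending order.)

DFS from vertex 0 (neighbors processed in ascending order):
Visit order: 0, 2, 1, 3, 4, 5, 6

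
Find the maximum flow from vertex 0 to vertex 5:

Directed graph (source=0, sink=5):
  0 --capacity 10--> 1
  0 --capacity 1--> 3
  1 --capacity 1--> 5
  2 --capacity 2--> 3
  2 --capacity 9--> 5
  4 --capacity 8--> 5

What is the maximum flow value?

Computing max flow:
  Flow on (0->1): 1/10
  Flow on (1->5): 1/1
Maximum flow = 1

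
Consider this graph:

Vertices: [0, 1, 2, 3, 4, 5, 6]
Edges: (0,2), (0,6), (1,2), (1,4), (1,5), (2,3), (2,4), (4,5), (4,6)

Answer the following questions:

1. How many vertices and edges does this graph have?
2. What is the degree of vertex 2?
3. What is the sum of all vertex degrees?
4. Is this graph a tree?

Count: 7 vertices, 9 edges.
Vertex 2 has neighbors [0, 1, 3, 4], degree = 4.
Handshaking lemma: 2 * 9 = 18.
A tree on 7 vertices has 6 edges. This graph has 9 edges (3 extra). Not a tree.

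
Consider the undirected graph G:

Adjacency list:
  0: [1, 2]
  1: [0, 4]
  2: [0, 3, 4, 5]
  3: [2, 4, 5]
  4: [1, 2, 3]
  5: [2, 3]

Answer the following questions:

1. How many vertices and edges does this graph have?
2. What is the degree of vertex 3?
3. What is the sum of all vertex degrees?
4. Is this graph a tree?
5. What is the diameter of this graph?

Count: 6 vertices, 8 edges.
Vertex 3 has neighbors [2, 4, 5], degree = 3.
Handshaking lemma: 2 * 8 = 16.
A tree on 6 vertices has 5 edges. This graph has 8 edges (3 extra). Not a tree.
Diameter (longest shortest path) = 3.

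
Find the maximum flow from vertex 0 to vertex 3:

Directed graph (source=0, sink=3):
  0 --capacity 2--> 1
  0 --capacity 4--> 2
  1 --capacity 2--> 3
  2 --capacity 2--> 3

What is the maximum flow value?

Computing max flow:
  Flow on (0->1): 2/2
  Flow on (0->2): 2/4
  Flow on (1->3): 2/2
  Flow on (2->3): 2/2
Maximum flow = 4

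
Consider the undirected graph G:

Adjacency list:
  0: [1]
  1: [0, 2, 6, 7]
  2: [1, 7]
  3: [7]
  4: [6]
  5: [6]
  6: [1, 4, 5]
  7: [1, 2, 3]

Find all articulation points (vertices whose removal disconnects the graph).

An articulation point is a vertex whose removal disconnects the graph.
Articulation points: [1, 6, 7]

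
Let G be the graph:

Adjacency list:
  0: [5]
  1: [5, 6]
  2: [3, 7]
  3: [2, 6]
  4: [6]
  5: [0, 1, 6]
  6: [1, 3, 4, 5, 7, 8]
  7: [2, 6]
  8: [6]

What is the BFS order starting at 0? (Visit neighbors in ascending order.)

BFS from vertex 0 (neighbors processed in ascending order):
Visit order: 0, 5, 1, 6, 3, 4, 7, 8, 2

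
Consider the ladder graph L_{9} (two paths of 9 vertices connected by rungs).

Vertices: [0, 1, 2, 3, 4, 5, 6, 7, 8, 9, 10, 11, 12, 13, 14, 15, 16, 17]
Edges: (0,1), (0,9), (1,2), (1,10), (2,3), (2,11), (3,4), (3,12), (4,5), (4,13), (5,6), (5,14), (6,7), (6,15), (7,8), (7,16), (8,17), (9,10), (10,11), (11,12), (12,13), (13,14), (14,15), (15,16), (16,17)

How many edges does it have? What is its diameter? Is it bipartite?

Ladder graph L_{9}: 9 rungs + 2 * (9-1) path edges = 9 + 16 = 25 edges.
Diameter = 9.
Ladder graphs are bipartite (alternating coloring along each path).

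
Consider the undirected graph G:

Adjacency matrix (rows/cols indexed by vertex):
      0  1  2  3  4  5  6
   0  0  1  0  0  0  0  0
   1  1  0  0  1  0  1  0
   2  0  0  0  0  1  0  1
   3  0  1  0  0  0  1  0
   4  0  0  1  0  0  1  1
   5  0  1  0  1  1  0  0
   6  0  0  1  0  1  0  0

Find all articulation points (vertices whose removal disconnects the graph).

An articulation point is a vertex whose removal disconnects the graph.
Articulation points: [1, 4, 5]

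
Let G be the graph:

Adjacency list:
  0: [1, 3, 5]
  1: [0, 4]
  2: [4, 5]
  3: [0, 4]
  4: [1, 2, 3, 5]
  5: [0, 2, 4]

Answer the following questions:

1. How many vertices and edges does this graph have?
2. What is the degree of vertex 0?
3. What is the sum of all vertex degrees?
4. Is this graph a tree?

Count: 6 vertices, 8 edges.
Vertex 0 has neighbors [1, 3, 5], degree = 3.
Handshaking lemma: 2 * 8 = 16.
A tree on 6 vertices has 5 edges. This graph has 8 edges (3 extra). Not a tree.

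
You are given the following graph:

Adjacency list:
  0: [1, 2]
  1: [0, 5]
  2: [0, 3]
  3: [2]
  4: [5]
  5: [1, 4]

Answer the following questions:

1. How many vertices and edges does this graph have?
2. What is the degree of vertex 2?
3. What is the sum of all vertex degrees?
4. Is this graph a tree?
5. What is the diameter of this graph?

Count: 6 vertices, 5 edges.
Vertex 2 has neighbors [0, 3], degree = 2.
Handshaking lemma: 2 * 5 = 10.
A graph is a tree iff it is connected and has exactly n-1 edges. This graph is connected (all 6 vertices in one component) and has 6-1 = 5 edges. It is a tree.
Diameter (longest shortest path) = 5.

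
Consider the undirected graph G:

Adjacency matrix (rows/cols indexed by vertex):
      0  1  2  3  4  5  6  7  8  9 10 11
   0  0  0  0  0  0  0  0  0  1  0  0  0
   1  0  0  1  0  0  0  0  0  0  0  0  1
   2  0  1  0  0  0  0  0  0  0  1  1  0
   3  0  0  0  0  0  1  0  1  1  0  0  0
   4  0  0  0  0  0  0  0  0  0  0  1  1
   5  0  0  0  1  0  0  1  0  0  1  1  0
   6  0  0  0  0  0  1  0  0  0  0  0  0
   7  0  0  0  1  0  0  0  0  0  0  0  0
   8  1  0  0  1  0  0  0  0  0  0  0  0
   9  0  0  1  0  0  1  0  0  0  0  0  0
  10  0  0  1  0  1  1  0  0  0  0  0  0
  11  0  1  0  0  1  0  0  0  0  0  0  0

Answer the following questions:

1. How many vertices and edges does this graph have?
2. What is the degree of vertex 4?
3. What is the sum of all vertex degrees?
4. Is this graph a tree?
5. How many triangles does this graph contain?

Count: 12 vertices, 13 edges.
Vertex 4 has neighbors [10, 11], degree = 2.
Handshaking lemma: 2 * 13 = 26.
A tree on 12 vertices has 11 edges. This graph has 13 edges (2 extra). Not a tree.
Number of triangles = 0.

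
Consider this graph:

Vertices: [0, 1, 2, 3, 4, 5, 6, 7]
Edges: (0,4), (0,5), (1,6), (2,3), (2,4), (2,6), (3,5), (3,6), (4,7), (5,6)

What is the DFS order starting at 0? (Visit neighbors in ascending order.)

DFS from vertex 0 (neighbors processed in ascending order):
Visit order: 0, 4, 2, 3, 5, 6, 1, 7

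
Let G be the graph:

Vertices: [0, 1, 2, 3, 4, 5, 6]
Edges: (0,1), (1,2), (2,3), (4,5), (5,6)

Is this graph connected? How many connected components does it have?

Checking connectivity: the graph has 2 connected component(s).
Components: [[0, 1, 2, 3], [4, 5, 6]]. The graph is NOT connected.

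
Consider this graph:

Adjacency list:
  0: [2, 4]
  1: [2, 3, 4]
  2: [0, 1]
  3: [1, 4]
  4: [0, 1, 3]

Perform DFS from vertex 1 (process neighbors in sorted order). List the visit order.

DFS from vertex 1 (neighbors processed in ascending order):
Visit order: 1, 2, 0, 4, 3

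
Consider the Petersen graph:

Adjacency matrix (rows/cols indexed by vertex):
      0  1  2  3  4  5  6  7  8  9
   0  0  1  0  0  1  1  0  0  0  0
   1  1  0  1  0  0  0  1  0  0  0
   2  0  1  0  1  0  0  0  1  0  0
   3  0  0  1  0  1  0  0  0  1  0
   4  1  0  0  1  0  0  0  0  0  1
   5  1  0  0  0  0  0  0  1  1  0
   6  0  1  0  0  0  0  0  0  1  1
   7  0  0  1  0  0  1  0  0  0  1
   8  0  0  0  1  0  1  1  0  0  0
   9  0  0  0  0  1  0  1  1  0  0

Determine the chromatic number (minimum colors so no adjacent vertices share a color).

The Petersen graph contains odd cycles (e.g. the outer 5-cycle), so chi >= 3.
A proper 3-coloring exists (it is a well-known 3-chromatic graph).
Chromatic number = 3.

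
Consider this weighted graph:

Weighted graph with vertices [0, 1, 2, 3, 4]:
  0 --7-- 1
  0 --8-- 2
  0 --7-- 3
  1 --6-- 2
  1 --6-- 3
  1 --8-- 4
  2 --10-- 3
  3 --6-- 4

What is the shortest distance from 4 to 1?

Using Dijkstra's algorithm from vertex 4:
Shortest path: 4 -> 1
Total weight: 8 = 8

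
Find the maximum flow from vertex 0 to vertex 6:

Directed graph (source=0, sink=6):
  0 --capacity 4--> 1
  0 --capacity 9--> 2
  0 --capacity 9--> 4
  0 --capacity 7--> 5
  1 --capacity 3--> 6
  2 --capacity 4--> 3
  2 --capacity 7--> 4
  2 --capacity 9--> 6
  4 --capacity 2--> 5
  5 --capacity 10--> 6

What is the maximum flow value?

Computing max flow:
  Flow on (0->1): 3/4
  Flow on (0->2): 9/9
  Flow on (0->4): 2/9
  Flow on (0->5): 7/7
  Flow on (1->6): 3/3
  Flow on (2->6): 9/9
  Flow on (4->5): 2/2
  Flow on (5->6): 9/10
Maximum flow = 21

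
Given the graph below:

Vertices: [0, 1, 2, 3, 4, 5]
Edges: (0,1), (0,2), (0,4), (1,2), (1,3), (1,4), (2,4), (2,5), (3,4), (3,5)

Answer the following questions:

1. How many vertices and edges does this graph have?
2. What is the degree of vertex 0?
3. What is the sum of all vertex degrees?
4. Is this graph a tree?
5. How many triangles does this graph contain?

Count: 6 vertices, 10 edges.
Vertex 0 has neighbors [1, 2, 4], degree = 3.
Handshaking lemma: 2 * 10 = 20.
A tree on 6 vertices has 5 edges. This graph has 10 edges (5 extra). Not a tree.
Number of triangles = 5.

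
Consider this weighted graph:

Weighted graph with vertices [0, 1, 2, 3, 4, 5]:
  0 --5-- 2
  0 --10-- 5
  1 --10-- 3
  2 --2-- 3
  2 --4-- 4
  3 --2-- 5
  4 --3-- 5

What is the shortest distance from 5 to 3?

Using Dijkstra's algorithm from vertex 5:
Shortest path: 5 -> 3
Total weight: 2 = 2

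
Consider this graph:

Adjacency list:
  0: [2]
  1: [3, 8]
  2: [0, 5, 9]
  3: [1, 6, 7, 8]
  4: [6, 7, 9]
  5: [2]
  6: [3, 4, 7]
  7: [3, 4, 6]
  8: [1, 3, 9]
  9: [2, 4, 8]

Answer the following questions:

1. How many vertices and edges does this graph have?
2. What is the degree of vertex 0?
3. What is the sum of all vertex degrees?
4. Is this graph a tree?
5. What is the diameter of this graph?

Count: 10 vertices, 13 edges.
Vertex 0 has neighbors [2], degree = 1.
Handshaking lemma: 2 * 13 = 26.
A tree on 10 vertices has 9 edges. This graph has 13 edges (4 extra). Not a tree.
Diameter (longest shortest path) = 4.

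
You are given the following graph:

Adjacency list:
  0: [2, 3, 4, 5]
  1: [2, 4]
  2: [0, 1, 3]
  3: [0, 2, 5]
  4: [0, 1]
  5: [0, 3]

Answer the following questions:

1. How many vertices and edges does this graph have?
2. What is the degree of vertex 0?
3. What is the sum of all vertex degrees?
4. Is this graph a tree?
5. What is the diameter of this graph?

Count: 6 vertices, 8 edges.
Vertex 0 has neighbors [2, 3, 4, 5], degree = 4.
Handshaking lemma: 2 * 8 = 16.
A tree on 6 vertices has 5 edges. This graph has 8 edges (3 extra). Not a tree.
Diameter (longest shortest path) = 3.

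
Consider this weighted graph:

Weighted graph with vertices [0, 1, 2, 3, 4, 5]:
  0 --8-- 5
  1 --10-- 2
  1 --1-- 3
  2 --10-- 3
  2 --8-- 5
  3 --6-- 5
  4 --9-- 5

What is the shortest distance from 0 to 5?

Using Dijkstra's algorithm from vertex 0:
Shortest path: 0 -> 5
Total weight: 8 = 8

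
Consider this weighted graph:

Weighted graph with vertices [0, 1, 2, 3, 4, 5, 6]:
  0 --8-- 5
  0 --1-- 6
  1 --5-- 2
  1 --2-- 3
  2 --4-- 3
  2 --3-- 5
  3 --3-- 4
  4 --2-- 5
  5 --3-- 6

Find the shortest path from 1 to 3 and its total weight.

Using Dijkstra's algorithm from vertex 1:
Shortest path: 1 -> 3
Total weight: 2 = 2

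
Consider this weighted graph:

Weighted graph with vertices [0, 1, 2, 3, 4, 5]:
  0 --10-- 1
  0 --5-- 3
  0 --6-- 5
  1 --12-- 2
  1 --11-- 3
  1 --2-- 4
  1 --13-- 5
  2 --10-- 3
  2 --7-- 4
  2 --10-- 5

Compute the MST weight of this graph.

Applying Kruskal's algorithm (sort edges by weight, add if no cycle):
  Add (1,4) w=2
  Add (0,3) w=5
  Add (0,5) w=6
  Add (2,4) w=7
  Add (0,1) w=10
  Skip (2,3) w=10 (creates cycle)
  Skip (2,5) w=10 (creates cycle)
  Skip (1,3) w=11 (creates cycle)
  Skip (1,2) w=12 (creates cycle)
  Skip (1,5) w=13 (creates cycle)
MST weight = 30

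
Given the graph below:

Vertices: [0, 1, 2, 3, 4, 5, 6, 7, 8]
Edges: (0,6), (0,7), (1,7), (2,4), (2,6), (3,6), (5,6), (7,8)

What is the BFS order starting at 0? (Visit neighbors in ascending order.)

BFS from vertex 0 (neighbors processed in ascending order):
Visit order: 0, 6, 7, 2, 3, 5, 1, 8, 4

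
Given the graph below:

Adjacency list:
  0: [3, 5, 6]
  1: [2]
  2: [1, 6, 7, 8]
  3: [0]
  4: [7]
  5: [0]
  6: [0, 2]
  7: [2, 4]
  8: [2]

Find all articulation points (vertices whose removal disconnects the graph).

An articulation point is a vertex whose removal disconnects the graph.
Articulation points: [0, 2, 6, 7]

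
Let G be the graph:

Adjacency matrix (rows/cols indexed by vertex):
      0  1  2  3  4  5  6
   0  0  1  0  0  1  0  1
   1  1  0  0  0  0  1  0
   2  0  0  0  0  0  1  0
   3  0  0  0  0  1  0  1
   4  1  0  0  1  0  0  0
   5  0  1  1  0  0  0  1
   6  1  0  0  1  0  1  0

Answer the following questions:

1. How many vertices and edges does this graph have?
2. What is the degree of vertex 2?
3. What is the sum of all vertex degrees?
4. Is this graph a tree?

Count: 7 vertices, 8 edges.
Vertex 2 has neighbors [5], degree = 1.
Handshaking lemma: 2 * 8 = 16.
A tree on 7 vertices has 6 edges. This graph has 8 edges (2 extra). Not a tree.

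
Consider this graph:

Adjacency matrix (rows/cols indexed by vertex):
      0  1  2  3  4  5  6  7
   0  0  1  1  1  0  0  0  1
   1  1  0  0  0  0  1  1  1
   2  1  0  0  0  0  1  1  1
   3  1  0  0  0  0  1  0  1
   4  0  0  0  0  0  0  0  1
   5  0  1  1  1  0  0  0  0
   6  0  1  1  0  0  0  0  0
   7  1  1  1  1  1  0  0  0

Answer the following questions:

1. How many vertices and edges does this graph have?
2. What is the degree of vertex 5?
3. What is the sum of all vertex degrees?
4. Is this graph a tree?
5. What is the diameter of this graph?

Count: 8 vertices, 13 edges.
Vertex 5 has neighbors [1, 2, 3], degree = 3.
Handshaking lemma: 2 * 13 = 26.
A tree on 8 vertices has 7 edges. This graph has 13 edges (6 extra). Not a tree.
Diameter (longest shortest path) = 3.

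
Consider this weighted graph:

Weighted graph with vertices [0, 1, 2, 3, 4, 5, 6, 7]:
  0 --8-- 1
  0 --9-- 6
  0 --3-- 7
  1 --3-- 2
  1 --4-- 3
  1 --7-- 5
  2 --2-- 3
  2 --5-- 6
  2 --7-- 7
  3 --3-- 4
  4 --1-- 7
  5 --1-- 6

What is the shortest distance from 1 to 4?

Using Dijkstra's algorithm from vertex 1:
Shortest path: 1 -> 3 -> 4
Total weight: 4 + 3 = 7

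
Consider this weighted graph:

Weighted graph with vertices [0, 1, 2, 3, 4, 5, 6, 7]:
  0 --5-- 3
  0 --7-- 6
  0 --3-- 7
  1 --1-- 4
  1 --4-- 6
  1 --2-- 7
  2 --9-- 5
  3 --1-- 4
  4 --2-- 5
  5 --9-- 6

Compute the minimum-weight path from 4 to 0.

Using Dijkstra's algorithm from vertex 4:
Shortest path: 4 -> 3 -> 0
Total weight: 1 + 5 = 6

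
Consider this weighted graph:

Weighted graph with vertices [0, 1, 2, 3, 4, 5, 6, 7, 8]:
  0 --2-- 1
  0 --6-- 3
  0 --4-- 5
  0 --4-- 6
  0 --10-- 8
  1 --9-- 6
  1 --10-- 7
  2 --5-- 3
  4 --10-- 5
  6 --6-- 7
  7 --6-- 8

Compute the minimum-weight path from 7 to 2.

Using Dijkstra's algorithm from vertex 7:
Shortest path: 7 -> 6 -> 0 -> 3 -> 2
Total weight: 6 + 4 + 6 + 5 = 21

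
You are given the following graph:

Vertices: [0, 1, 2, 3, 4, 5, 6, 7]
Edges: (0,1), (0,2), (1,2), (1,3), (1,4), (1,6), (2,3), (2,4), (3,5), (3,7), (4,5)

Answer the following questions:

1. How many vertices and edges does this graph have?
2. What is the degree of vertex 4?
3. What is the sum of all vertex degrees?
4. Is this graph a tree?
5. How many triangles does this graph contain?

Count: 8 vertices, 11 edges.
Vertex 4 has neighbors [1, 2, 5], degree = 3.
Handshaking lemma: 2 * 11 = 22.
A tree on 8 vertices has 7 edges. This graph has 11 edges (4 extra). Not a tree.
Number of triangles = 3.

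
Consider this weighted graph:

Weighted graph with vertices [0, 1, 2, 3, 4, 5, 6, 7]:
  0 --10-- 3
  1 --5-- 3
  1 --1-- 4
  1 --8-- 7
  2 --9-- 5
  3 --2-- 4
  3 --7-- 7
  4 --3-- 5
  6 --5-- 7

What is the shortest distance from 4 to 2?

Using Dijkstra's algorithm from vertex 4:
Shortest path: 4 -> 5 -> 2
Total weight: 3 + 9 = 12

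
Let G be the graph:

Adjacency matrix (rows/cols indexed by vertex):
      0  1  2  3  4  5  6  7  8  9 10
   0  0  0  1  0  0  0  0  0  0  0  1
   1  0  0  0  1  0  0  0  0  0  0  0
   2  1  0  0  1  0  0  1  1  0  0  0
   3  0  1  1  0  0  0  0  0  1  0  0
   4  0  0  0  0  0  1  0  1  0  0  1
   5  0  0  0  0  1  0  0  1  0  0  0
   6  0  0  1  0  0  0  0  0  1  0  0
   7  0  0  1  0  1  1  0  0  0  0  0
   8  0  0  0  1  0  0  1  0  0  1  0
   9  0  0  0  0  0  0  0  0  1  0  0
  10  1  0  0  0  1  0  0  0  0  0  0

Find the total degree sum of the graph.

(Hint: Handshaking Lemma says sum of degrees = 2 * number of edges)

Count edges: 13 edges.
By Handshaking Lemma: sum of degrees = 2 * 13 = 26.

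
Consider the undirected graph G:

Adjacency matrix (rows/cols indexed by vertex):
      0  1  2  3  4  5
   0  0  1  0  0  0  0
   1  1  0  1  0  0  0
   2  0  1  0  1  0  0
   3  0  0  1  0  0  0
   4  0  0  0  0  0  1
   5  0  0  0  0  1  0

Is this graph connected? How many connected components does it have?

Checking connectivity: the graph has 2 connected component(s).
Components: [[0, 1, 2, 3], [4, 5]]. The graph is NOT connected.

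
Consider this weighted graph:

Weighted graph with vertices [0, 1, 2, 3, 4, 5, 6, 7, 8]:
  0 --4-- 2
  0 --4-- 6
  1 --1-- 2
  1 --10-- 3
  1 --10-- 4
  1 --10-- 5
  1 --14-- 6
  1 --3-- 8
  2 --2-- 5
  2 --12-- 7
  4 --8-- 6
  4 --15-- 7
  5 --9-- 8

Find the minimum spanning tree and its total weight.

Applying Kruskal's algorithm (sort edges by weight, add if no cycle):
  Add (1,2) w=1
  Add (2,5) w=2
  Add (1,8) w=3
  Add (0,2) w=4
  Add (0,6) w=4
  Add (4,6) w=8
  Skip (5,8) w=9 (creates cycle)
  Skip (1,5) w=10 (creates cycle)
  Add (1,3) w=10
  Skip (1,4) w=10 (creates cycle)
  Add (2,7) w=12
  Skip (1,6) w=14 (creates cycle)
  Skip (4,7) w=15 (creates cycle)
MST weight = 44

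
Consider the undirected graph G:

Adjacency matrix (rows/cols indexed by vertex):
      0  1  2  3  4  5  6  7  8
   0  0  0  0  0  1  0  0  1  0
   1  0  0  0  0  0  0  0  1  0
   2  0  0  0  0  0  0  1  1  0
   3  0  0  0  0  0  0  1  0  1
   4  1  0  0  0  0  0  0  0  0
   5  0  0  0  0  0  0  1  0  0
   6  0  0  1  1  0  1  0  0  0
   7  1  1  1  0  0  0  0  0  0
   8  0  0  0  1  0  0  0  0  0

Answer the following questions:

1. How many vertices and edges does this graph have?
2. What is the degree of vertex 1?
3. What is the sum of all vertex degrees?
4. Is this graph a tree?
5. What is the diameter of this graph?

Count: 9 vertices, 8 edges.
Vertex 1 has neighbors [7], degree = 1.
Handshaking lemma: 2 * 8 = 16.
A graph is a tree iff it is connected and has exactly n-1 edges. This graph is connected (all 9 vertices in one component) and has 9-1 = 8 edges. It is a tree.
Diameter (longest shortest path) = 6.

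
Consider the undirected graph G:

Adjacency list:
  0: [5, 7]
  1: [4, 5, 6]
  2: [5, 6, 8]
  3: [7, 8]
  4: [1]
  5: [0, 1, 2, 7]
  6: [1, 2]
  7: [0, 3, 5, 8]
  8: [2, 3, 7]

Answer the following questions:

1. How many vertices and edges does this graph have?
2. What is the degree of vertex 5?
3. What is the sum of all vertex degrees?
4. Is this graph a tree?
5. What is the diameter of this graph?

Count: 9 vertices, 12 edges.
Vertex 5 has neighbors [0, 1, 2, 7], degree = 4.
Handshaking lemma: 2 * 12 = 24.
A tree on 9 vertices has 8 edges. This graph has 12 edges (4 extra). Not a tree.
Diameter (longest shortest path) = 4.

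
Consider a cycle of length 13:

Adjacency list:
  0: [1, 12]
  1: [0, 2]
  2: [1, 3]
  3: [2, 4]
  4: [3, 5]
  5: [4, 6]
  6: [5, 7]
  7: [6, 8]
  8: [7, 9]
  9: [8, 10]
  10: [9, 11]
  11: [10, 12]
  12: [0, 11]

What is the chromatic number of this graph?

This is an odd cycle (C_13). Odd cycles are not bipartite (any 2-coloring forces two adjacent vertices to match), and 3 colors suffice.
Chromatic number = 3.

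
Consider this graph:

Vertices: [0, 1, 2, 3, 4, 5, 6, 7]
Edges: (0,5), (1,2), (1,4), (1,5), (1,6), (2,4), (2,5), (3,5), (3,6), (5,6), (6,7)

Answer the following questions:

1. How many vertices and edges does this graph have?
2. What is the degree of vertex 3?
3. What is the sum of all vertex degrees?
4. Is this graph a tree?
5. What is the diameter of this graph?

Count: 8 vertices, 11 edges.
Vertex 3 has neighbors [5, 6], degree = 2.
Handshaking lemma: 2 * 11 = 22.
A tree on 8 vertices has 7 edges. This graph has 11 edges (4 extra). Not a tree.
Diameter (longest shortest path) = 3.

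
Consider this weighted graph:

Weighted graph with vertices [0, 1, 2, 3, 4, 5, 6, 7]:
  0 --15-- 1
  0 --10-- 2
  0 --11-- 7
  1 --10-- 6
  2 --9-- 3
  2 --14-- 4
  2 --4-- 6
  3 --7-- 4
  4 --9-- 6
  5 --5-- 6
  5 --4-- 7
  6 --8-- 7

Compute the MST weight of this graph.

Applying Kruskal's algorithm (sort edges by weight, add if no cycle):
  Add (2,6) w=4
  Add (5,7) w=4
  Add (5,6) w=5
  Add (3,4) w=7
  Skip (6,7) w=8 (creates cycle)
  Add (2,3) w=9
  Skip (4,6) w=9 (creates cycle)
  Add (0,2) w=10
  Add (1,6) w=10
  Skip (0,7) w=11 (creates cycle)
  Skip (2,4) w=14 (creates cycle)
  Skip (0,1) w=15 (creates cycle)
MST weight = 49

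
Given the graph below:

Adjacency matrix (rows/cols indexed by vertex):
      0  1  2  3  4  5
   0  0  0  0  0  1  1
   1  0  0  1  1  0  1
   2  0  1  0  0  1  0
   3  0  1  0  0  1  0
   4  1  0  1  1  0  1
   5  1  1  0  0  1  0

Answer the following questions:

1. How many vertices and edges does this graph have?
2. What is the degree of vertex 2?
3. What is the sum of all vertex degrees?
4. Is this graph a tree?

Count: 6 vertices, 8 edges.
Vertex 2 has neighbors [1, 4], degree = 2.
Handshaking lemma: 2 * 8 = 16.
A tree on 6 vertices has 5 edges. This graph has 8 edges (3 extra). Not a tree.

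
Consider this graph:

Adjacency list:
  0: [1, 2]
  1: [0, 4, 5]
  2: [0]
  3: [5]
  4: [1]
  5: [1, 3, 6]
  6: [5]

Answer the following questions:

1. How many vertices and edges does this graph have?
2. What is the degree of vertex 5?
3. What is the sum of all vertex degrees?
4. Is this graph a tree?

Count: 7 vertices, 6 edges.
Vertex 5 has neighbors [1, 3, 6], degree = 3.
Handshaking lemma: 2 * 6 = 12.
A graph is a tree iff it is connected and has exactly n-1 edges. This graph is connected (all 7 vertices in one component) and has 7-1 = 6 edges. It is a tree.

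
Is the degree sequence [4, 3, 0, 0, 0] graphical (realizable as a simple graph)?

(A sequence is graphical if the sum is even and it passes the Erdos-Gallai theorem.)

Sum of degrees = 7. Sum is odd, so the sequence is NOT graphical.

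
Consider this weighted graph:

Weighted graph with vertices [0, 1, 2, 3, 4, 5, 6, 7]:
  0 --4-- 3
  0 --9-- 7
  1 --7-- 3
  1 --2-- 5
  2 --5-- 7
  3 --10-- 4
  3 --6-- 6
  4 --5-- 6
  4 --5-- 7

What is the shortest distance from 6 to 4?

Using Dijkstra's algorithm from vertex 6:
Shortest path: 6 -> 4
Total weight: 5 = 5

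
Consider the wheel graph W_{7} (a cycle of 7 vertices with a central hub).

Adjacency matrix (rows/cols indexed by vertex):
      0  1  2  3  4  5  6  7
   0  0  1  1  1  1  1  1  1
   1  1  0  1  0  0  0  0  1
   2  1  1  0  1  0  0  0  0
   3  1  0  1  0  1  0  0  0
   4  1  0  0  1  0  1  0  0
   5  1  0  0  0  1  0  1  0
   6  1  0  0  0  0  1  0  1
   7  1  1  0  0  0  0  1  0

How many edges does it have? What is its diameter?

Wheel graph W_{7}: 7 cycle edges + 7 spoke edges = 14 edges.
The hub is distance 1 from all cycle vertices. Max distance between cycle vertices through hub is 2.
Diameter = 2.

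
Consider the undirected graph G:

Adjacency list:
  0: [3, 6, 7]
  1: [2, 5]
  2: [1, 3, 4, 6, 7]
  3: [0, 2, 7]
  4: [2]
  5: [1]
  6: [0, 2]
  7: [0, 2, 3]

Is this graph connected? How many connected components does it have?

Checking connectivity: the graph has 1 connected component(s).
All vertices are reachable from each other. The graph IS connected.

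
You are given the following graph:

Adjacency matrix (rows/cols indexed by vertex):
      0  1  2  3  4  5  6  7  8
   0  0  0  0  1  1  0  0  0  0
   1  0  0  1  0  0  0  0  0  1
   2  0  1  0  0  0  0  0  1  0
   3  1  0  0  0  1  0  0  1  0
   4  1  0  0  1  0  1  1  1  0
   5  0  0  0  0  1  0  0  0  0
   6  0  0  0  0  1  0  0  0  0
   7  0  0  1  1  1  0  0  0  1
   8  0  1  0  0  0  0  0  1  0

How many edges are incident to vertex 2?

Vertex 2 has neighbors [1, 7], so deg(2) = 2.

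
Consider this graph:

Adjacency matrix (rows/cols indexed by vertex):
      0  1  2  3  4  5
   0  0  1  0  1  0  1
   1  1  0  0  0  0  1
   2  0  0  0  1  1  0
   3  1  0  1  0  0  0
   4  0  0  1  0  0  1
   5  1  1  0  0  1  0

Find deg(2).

Vertex 2 has neighbors [3, 4], so deg(2) = 2.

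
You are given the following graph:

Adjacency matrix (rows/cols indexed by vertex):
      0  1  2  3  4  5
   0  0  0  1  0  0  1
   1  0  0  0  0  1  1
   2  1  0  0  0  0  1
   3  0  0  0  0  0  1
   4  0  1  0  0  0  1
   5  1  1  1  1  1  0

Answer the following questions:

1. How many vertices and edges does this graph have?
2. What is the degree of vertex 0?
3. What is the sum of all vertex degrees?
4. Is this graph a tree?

Count: 6 vertices, 7 edges.
Vertex 0 has neighbors [2, 5], degree = 2.
Handshaking lemma: 2 * 7 = 14.
A tree on 6 vertices has 5 edges. This graph has 7 edges (2 extra). Not a tree.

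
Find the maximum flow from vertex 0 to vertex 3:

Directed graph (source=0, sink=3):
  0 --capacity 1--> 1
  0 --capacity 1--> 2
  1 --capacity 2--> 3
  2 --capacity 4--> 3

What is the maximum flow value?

Computing max flow:
  Flow on (0->1): 1/1
  Flow on (0->2): 1/1
  Flow on (1->3): 1/2
  Flow on (2->3): 1/4
Maximum flow = 2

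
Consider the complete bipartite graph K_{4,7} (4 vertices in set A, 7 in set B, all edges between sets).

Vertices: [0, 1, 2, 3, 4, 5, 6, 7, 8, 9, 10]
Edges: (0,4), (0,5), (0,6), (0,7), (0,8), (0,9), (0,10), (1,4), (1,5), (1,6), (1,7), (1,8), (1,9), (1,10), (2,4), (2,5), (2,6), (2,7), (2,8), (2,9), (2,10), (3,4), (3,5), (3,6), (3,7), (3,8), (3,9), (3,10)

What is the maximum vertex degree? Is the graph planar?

Set-A vertices have degree 7; set-B vertices have degree 4. Maximum degree = max(4,7) = 7.
K_{4,7} contains K_{3,3} as a subgraph (since both sides have >= 3 vertices); by Kuratowski's theorem it is not planar.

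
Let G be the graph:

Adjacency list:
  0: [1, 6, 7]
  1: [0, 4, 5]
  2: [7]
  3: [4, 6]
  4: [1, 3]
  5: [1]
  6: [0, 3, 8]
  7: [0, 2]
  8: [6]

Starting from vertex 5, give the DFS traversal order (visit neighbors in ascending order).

DFS from vertex 5 (neighbors processed in ascending order):
Visit order: 5, 1, 0, 6, 3, 4, 8, 7, 2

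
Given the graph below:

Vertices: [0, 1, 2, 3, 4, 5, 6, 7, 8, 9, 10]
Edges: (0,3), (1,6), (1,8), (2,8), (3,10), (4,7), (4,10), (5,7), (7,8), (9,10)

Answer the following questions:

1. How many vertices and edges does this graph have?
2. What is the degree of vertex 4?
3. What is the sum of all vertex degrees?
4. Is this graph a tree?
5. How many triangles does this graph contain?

Count: 11 vertices, 10 edges.
Vertex 4 has neighbors [7, 10], degree = 2.
Handshaking lemma: 2 * 10 = 20.
A graph is a tree iff it is connected and has exactly n-1 edges. This graph is connected (all 11 vertices in one component) and has 11-1 = 10 edges. It is a tree.
Number of triangles = 0.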